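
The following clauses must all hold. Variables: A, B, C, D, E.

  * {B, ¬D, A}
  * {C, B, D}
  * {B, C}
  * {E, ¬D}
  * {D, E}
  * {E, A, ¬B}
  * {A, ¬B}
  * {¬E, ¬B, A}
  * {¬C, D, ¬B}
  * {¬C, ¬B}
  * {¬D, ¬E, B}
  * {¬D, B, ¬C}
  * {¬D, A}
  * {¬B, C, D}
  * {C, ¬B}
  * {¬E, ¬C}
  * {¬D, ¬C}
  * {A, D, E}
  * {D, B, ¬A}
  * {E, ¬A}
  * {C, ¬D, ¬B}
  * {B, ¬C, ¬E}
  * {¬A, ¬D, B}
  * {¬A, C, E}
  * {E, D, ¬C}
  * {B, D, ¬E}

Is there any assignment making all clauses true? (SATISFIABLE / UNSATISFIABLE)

UNSATISFIABLE

B = True:
  propagation gives A=True, C=False; an empty clause results — contradiction.
B = False:
  propagation gives C=True, D=False, E=True; an empty clause results — contradiction.
Every branch closes, so no satisfying assignment exists.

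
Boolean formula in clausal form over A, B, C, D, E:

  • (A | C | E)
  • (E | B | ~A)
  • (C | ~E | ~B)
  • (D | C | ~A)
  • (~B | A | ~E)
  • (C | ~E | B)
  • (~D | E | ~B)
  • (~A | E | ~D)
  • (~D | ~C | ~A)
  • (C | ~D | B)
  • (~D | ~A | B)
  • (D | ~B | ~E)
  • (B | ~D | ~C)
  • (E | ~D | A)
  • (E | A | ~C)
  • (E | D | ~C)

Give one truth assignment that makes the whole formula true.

A=0, B=0, C=1, D=0, E=1

Try A = False.
Set B = False and propagate.
For the remaining variables, C = True, D = False, E = True works.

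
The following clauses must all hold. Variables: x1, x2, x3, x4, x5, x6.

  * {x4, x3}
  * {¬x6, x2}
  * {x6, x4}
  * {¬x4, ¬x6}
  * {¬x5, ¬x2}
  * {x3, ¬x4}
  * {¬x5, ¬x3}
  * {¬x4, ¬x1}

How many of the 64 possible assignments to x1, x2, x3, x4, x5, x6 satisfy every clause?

Satisfying assignments:
  x1=F x2=F x3=T x4=T x5=F x6=F
  x1=F x2=T x3=T x4=F x5=F x6=T
  x1=F x2=T x3=T x4=T x5=F x6=F
  x1=T x2=T x3=T x4=F x5=F x6=T
That's 4 in total.

4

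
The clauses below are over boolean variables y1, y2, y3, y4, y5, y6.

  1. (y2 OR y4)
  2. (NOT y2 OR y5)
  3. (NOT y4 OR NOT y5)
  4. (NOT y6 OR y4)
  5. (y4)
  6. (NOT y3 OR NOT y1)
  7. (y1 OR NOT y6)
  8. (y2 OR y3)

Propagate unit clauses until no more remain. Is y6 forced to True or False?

Unit clause (y4) sets y4 = True.
From (NOT y5 OR NOT y4) and y4 = True: y5 = False.
(y5 OR NOT y2): since y5 = False, the clause reduces to (NOT y2). y2 = False.
In (y2 OR y3), y2 is now false; y3 must hold, so y3 = True.
In (NOT y3 OR NOT y1), NOT y3 is now false; NOT y1 must hold, so y1 = False.
In (y1 OR NOT y6), y1 is now false; NOT y6 must hold, so y6 = False.

False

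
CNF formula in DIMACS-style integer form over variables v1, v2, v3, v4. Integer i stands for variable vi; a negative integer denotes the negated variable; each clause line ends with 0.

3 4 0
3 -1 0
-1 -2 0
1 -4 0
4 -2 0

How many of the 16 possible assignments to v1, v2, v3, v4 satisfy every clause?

The models are:
  v1=0 v2=0 v3=1 v4=0
  v1=1 v2=0 v3=1 v4=0
  v1=1 v2=0 v3=1 v4=1
Count: 3.

3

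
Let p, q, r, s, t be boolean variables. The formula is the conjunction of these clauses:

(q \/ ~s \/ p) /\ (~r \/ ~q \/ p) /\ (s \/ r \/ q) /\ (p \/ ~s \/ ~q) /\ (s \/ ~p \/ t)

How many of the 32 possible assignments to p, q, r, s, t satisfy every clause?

15

Split on p, then q.
  p=T, q=T: r free; 3 ways for (s,t) × 2^1 = 6.
  p=T, q=F: 5 of the 8 assignments to (r,s,t) work.
  p=F, q=T: remaining (r,s,t) ∈ {(F,F,F); (F,F,T)} — 2.
  p=F, q=F: remaining (r,s,t) ∈ {(T,F,F); (T,F,T)} — 2.
Total: 6 + 5 + 2 + 2 = 15.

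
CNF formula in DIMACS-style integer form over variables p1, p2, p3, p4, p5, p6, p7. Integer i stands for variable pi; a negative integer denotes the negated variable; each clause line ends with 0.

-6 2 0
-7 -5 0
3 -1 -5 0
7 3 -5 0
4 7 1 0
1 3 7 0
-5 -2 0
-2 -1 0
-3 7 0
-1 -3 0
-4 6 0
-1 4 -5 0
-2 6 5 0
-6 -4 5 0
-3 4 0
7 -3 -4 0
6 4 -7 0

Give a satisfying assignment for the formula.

p1 = T  p2 = F  p3 = F  p4 = F  p5 = F  p6 = F  p7 = F

Set p1 = True and propagate.
  then p2 is forced to False.
  then p6 is forced to False.
  then p3 is forced to False.
  then p5 is forced to False.
  then p4 is forced to False.
  then p7 is forced to False.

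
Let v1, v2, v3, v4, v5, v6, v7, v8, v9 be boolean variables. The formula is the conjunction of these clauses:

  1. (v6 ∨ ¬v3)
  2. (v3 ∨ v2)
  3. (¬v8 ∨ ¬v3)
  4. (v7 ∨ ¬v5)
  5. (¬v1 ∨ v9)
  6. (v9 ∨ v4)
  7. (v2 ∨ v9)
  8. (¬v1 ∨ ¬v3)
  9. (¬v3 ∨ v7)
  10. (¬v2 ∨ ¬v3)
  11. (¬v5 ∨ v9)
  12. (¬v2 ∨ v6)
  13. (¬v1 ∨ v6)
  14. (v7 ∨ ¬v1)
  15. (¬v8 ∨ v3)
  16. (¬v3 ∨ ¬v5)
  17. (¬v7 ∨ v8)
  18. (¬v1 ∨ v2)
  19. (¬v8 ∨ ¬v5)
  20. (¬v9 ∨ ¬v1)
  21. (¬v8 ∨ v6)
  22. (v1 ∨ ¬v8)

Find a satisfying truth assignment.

v1=F, v2=T, v3=F, v4=T, v5=F, v6=T, v7=F, v8=F, v9=F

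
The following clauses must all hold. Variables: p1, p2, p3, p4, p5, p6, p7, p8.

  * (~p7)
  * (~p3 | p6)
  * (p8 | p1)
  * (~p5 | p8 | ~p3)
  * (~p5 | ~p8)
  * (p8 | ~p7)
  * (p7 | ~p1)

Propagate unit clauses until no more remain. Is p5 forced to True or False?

False

(~p7) is a unit clause: p7 = False.
From (p7 | ~p1) and p7 = False: p1 = False.
(p1 | p8) with p1 = False leaves only p8, so p8 = True.
In (~p5 | ~p8), ~p8 is now false; ~p5 must hold, so p5 = False.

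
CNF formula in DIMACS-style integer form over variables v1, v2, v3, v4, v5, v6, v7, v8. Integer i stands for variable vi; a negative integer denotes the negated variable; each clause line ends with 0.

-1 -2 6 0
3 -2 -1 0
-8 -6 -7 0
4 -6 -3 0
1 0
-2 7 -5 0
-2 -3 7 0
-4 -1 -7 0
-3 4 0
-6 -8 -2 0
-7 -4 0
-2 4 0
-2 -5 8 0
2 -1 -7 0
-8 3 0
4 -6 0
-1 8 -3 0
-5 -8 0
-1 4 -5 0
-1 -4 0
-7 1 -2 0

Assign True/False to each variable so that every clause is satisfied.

v1=T  v2=F  v3=F  v4=F  v5=F  v6=F  v7=F  v8=F

Check each clause:
  1. (v6 || !v1 || !v2) — !v2 is true.
  2. (!v2 || v3 || !v1) — !v2 is true.
  3. (!v8 || !v7 || !v6) — !v8 is true.
  4. (!v6 || !v3 || v4) — !v6 is true.
  5. (v1) — v1 is true.
  6. (!v2 || v7 || !v5) — !v5 is true.
  7. (v7 || !v3 || !v2) — !v3 is true.
  8. (!v1 || !v4 || !v7) — !v7 is true.
  9. (v4 || !v3) — !v3 is true.
  10. (!v6 || !v2 || !v8) — !v8 is true.
  11. (!v7 || !v4) — !v7 is true.
  12. (!v2 || v4) — !v2 is true.
  13. (!v5 || !v2 || v8) — !v5 is true.
  14. (!v7 || v2 || !v1) — !v7 is true.
  15. (!v8 || v3) — !v8 is true.
  16. (v4 || !v6) — !v6 is true.
  17. (!v1 || v8 || !v3) — !v3 is true.
  18. (!v5 || !v8) — !v8 is true.
  19. (!v1 || !v5 || v4) — !v5 is true.
  20. (!v1 || !v4) — !v4 is true.
  21. (v1 || !v2 || !v7) — v1 is true.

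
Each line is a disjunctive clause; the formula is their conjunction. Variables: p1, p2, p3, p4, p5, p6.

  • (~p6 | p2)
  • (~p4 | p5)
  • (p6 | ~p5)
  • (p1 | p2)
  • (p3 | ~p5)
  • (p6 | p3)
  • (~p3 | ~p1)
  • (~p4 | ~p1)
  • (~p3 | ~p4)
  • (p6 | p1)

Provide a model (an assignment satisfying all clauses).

p1=False, p2=True, p3=True, p4=False, p5=True, p6=True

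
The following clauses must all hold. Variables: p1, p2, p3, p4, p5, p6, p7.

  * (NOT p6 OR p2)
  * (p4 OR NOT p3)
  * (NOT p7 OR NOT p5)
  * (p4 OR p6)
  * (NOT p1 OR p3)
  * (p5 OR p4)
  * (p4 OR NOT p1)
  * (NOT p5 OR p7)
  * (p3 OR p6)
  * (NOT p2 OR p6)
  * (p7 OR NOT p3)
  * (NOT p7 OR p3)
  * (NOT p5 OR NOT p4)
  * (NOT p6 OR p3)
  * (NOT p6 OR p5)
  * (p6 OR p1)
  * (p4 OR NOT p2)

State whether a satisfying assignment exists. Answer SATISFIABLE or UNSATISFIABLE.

SATISFIABLE

Set p1 = True and propagate.
  then p3 is forced to True.
  then p4 is forced to True.
  then p7 is forced to True.
  then p5 is forced to False.
  then p6 is forced to False.
  then p2 is forced to False.
Every clause has at least one true literal under this assignment.
So p1=True, p2=False, p3=True, p4=True, p5=False, p6=False, p7=True is a satisfying assignment.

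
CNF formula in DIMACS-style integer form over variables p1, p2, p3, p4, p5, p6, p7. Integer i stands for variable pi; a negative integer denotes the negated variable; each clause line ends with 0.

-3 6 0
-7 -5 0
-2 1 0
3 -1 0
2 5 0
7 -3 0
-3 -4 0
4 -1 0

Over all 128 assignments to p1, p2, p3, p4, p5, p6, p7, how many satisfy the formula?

Satisfying assignments:
  p1=0 p2=0 p3=0 p4=0 p5=1 p6=0 p7=0
  p1=0 p2=0 p3=0 p4=0 p5=1 p6=1 p7=0
  p1=0 p2=0 p3=0 p4=1 p5=1 p6=0 p7=0
  p1=0 p2=0 p3=0 p4=1 p5=1 p6=1 p7=0
Count: 4.

4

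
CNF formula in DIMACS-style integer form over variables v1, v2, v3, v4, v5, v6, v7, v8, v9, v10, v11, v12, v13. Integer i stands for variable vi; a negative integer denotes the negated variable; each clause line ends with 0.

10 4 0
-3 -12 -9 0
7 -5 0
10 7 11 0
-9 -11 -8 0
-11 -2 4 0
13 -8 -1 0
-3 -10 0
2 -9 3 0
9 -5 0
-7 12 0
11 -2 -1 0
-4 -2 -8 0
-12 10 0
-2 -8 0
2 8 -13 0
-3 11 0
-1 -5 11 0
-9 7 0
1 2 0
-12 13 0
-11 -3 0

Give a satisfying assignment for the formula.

v1 = 1, v2 = 1, v3 = 0, v4 = 1, v5 = 1, v6 = 1, v7 = 1, v8 = 0, v9 = 1, v10 = 1, v11 = 1, v12 = 1, v13 = 1

Try v1 = True.
The remaining clauses are satisfied by v2 = True, v3 = False, v4 = True, v5 = True, v6 = True, v7 = True, v8 = False, v9 = True, v10 = True, v11 = True, v12 = True, v13 = True.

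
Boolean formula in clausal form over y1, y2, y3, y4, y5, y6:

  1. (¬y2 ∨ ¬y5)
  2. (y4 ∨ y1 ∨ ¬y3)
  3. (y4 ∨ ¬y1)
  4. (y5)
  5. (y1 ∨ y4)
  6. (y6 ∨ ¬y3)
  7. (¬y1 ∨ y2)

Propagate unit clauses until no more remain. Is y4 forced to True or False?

(y5) is a unit clause: y5 = True.
From (¬y2 ∨ ¬y5) and y5 = True: y2 = False.
In (¬y1 ∨ y2), y2 is now false; ¬y1 must hold, so y1 = False.
In (y4 ∨ y1), y1 is now false; y4 must hold, so y4 = True.

True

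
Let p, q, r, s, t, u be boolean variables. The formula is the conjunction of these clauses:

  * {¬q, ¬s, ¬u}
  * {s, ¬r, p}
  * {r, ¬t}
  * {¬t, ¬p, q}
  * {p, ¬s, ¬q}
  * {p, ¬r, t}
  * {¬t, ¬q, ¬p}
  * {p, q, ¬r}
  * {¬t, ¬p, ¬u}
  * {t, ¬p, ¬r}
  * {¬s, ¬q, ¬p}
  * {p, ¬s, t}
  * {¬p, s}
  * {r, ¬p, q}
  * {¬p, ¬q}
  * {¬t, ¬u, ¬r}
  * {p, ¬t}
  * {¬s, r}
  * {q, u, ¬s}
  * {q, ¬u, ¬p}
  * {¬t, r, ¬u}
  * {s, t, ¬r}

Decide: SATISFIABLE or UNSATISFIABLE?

SATISFIABLE

Set p = False and propagate.
  then t is forced to False.
  then r is forced to False.
  then s is forced to False.
q, u are now unconstrained; take q = True, u = False.
So p=F, q=T, r=F, s=F, t=F, u=F is a satisfying assignment.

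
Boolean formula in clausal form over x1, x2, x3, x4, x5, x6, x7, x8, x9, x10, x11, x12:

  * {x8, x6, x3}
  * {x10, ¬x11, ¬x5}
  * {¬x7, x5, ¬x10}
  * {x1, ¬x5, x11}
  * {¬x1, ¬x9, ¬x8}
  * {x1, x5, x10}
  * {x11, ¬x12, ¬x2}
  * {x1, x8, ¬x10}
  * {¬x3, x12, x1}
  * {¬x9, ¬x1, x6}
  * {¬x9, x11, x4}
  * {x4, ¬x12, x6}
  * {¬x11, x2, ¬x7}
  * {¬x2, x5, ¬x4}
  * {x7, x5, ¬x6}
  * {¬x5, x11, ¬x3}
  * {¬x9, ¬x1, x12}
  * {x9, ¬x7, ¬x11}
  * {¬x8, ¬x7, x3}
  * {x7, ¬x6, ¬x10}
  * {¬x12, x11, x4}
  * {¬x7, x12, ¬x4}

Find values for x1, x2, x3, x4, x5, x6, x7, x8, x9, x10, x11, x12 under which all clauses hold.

Branch on x1: take x1 = False.
The remaining clauses are satisfied by x2 = False, x3 = True, x4 = True, x5 = False, x6 = False, x7 = False, x8 = True, x9 = True, x10 = True, x11 = True, x12 = True.
Every clause has at least one true literal under this assignment.

x1 = F, x2 = F, x3 = T, x4 = T, x5 = F, x6 = F, x7 = F, x8 = T, x9 = T, x10 = T, x11 = T, x12 = T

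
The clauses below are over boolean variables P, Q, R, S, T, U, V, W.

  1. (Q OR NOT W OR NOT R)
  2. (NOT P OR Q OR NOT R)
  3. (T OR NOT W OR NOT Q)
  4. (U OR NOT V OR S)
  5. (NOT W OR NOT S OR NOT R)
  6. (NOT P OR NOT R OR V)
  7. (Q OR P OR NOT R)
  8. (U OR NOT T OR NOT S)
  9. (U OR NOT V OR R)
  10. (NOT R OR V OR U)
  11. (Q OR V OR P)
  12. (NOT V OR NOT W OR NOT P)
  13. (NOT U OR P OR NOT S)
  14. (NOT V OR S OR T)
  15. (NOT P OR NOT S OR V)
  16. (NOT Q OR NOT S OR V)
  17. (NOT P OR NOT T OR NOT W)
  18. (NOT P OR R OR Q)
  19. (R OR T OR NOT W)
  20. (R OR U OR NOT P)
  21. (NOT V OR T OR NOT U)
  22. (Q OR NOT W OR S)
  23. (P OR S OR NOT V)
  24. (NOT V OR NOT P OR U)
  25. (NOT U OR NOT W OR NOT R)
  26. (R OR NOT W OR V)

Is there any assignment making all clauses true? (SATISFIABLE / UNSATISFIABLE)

SATISFIABLE

W occurs only negated in the remaining clauses — set W = False.
Branch on P: take P = False.
Set Q = True and propagate.
For the remaining variables, R = False, S = False, T = True, U = True, V = False works.
So P=F  Q=T  R=F  S=F  T=T  U=T  V=F  W=F is a satisfying assignment.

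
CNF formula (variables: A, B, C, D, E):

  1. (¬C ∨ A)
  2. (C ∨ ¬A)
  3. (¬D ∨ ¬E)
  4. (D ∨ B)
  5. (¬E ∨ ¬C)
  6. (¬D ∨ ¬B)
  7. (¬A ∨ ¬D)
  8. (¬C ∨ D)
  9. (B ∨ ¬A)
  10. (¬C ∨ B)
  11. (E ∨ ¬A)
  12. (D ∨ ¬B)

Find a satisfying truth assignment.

Try A = False.
  then C is forced to False.
For the remaining variables, B = False, D = True, E = False works.
Check each clause:
  1. (A ∨ ¬C) — ¬C is true.
  2. (¬A ∨ C) — ¬A is true.
  3. (¬D ∨ ¬E) — ¬E is true.
  4. (D ∨ B) — D is true.
  5. (¬C ∨ ¬E) — ¬E is true.
  6. (¬B ∨ ¬D) — ¬B is true.
  7. (¬A ∨ ¬D) — ¬A is true.
  8. (¬C ∨ D) — D is true.
  9. (¬A ∨ B) — ¬A is true.
  10. (¬C ∨ B) — ¬C is true.
  11. (¬A ∨ E) — ¬A is true.
  12. (¬B ∨ D) — D is true.

A=F  B=F  C=F  D=T  E=F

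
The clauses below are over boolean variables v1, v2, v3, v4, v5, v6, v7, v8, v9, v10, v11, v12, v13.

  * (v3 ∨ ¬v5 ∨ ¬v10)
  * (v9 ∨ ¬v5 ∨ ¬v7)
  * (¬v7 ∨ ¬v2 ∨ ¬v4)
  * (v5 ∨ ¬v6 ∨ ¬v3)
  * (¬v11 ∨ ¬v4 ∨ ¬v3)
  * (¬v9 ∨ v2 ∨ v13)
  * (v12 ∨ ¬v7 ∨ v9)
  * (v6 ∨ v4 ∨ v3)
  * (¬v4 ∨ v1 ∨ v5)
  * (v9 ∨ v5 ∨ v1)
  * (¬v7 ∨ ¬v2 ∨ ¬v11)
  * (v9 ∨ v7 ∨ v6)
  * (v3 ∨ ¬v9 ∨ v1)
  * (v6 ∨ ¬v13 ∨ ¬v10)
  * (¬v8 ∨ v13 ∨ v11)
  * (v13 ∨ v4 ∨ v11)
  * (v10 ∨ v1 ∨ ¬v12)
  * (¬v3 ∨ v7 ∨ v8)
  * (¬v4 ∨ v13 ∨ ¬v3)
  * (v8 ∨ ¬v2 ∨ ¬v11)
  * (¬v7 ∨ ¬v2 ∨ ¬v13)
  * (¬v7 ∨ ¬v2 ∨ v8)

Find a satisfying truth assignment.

v1=True  v2=False  v3=False  v4=True  v5=False  v6=False  v7=True  v8=False  v9=False  v10=True  v11=True  v12=True  v13=False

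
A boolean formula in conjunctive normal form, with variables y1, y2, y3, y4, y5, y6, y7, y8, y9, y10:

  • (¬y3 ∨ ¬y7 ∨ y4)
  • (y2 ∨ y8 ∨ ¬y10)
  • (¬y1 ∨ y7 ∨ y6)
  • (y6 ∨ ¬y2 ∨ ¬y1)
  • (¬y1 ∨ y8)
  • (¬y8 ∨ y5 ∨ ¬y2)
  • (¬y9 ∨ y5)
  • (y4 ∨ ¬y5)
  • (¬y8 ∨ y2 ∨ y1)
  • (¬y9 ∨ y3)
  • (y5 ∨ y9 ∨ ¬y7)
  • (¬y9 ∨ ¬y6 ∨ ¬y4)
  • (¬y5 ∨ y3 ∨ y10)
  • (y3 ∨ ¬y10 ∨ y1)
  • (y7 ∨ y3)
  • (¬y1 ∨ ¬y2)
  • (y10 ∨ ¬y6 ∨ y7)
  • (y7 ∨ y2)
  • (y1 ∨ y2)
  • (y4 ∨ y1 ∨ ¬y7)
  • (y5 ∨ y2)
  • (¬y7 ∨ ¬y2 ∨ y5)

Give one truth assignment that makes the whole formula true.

y1=0, y2=1, y3=1, y4=1, y5=1, y6=0, y7=0, y8=1, y9=1, y10=1

Branch on y1: take y1 = False.
  then y2 is forced to True.
The remaining clauses are satisfied by y3 = True, y4 = True, y5 = True, y6 = False, y7 = False, y8 = True, y9 = True, y10 = True.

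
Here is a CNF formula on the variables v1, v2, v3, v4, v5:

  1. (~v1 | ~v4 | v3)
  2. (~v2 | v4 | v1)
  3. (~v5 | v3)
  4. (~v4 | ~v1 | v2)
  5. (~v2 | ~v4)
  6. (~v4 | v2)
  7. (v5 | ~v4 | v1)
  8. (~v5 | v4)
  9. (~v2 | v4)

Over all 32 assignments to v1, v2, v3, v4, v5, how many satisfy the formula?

4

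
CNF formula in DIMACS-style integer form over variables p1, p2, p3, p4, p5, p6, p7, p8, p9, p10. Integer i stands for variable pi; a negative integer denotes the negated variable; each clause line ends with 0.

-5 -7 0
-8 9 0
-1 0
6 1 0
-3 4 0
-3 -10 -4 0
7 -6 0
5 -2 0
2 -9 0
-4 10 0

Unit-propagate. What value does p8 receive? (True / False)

False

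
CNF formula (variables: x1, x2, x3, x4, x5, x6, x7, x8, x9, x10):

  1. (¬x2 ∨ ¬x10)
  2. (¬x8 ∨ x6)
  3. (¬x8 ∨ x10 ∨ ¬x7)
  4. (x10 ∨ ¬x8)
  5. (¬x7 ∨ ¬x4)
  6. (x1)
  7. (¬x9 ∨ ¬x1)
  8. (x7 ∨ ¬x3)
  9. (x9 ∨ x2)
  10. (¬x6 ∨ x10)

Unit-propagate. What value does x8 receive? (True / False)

False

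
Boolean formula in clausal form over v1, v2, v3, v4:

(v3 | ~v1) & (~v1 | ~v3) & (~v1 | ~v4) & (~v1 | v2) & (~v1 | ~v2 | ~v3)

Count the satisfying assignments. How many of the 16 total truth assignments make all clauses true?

8

Split on v1, then v3.
  v1=1, v3=1: a clause becomes empty — 0.
  v1=1, v3=0: a clause becomes empty — 0.
  v1=0, v3=1: remaining (v2,v4) ∈ {(0,0); (0,1); (1,0); (1,1)} — 4.
  v1=0, v3=0: remaining (v2,v4) ∈ {(0,0); (0,1); (1,0); (1,1)} — 4.
Total: 0 + 0 + 4 + 4 = 8.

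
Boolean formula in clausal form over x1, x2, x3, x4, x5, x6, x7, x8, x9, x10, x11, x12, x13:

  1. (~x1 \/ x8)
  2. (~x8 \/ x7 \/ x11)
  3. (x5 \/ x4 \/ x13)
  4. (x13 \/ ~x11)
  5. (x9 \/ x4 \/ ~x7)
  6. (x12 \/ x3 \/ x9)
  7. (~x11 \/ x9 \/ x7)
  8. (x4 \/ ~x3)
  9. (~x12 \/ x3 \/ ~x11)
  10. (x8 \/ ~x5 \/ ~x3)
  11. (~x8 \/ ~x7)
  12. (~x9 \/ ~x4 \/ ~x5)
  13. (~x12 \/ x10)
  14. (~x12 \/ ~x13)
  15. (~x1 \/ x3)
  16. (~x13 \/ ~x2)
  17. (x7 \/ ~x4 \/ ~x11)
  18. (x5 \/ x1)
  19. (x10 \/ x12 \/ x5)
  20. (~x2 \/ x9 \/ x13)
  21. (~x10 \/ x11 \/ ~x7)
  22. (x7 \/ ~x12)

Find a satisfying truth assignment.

x2 occurs only negated in the remaining clauses — set x2 = False.
Set x1 = False and propagate.
  then x5 is forced to True.
Set x3 = False and propagate.
Branch on x4: take x4 = False.
The remaining clauses are satisfied by x6 = False, x7 = True, x8 = False, x9 = True, x10 = False, x11 = False, x12 = False, x13 = True.
Every clause has at least one true literal under this assignment.

x1 = 0, x2 = 0, x3 = 0, x4 = 0, x5 = 1, x6 = 0, x7 = 1, x8 = 0, x9 = 1, x10 = 0, x11 = 0, x12 = 0, x13 = 1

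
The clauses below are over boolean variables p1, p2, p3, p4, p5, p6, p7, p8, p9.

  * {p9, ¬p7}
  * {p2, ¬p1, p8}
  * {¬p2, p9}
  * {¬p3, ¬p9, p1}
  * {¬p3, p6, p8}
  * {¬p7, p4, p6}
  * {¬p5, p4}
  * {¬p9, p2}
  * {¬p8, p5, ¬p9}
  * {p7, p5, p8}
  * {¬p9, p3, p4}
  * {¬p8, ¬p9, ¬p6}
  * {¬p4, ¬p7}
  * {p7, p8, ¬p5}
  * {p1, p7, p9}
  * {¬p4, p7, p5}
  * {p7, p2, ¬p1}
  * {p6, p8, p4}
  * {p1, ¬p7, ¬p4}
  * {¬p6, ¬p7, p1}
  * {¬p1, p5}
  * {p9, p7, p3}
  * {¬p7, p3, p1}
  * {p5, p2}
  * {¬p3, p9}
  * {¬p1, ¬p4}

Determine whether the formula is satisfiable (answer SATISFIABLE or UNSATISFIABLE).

Set p1 = False and propagate.
Try p2 = True.
  then p9 is forced to True.
  then p3 is forced to False.
  then p4 is forced to True.
  then p7 is forced to False.
  then p5 is forced to True.
  then p8 is forced to True.
  then p6 is forced to False.
Every clause has at least one true literal under this assignment.
So p1 = 0, p2 = 1, p3 = 0, p4 = 1, p5 = 1, p6 = 0, p7 = 0, p8 = 1, p9 = 1 is a satisfying assignment.

SATISFIABLE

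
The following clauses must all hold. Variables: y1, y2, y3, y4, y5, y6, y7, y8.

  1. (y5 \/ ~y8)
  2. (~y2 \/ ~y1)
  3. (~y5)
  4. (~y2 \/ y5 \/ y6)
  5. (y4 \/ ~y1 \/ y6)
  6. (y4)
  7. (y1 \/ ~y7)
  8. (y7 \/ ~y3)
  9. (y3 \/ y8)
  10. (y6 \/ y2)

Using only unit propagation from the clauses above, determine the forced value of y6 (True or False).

True

(~y5) is a unit clause: y5 = False.
(~y8 \/ y5) with y5 = False leaves only ~y8, so y8 = False.
Unit clause (y4) sets y4 = True.
In (y8 \/ y3), y8 is now false; y3 must hold, so y3 = True.
(~y3 \/ y7) with y3 = True leaves only y7, so y7 = True.
From (y1 \/ ~y7) and y7 = True: y1 = True.
(~y2 \/ ~y1) with y1 = True leaves only ~y2, so y2 = False.
From (y2 \/ y6) and y2 = False: y6 = True.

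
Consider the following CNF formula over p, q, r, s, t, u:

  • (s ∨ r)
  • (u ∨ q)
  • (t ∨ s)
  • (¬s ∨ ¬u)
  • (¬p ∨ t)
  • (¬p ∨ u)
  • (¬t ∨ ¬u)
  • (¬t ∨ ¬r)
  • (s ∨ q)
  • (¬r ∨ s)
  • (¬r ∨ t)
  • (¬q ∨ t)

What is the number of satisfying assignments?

1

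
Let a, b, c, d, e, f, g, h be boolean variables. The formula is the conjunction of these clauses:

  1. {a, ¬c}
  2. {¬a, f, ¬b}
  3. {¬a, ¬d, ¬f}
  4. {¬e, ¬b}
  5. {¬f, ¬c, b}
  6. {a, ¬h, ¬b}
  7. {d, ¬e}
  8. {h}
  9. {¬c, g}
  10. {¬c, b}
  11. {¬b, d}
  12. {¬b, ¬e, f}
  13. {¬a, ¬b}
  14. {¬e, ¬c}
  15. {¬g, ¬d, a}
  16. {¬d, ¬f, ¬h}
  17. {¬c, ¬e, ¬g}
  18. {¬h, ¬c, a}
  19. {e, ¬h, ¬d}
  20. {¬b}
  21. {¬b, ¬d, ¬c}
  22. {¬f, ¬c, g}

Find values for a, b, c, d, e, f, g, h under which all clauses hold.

a=T, b=F, c=F, d=F, e=F, f=F, g=T, h=T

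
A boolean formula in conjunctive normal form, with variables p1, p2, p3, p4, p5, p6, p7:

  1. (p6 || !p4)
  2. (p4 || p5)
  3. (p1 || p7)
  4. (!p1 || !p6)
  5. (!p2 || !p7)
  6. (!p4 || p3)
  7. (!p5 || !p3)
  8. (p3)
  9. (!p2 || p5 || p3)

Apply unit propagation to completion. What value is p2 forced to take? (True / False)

False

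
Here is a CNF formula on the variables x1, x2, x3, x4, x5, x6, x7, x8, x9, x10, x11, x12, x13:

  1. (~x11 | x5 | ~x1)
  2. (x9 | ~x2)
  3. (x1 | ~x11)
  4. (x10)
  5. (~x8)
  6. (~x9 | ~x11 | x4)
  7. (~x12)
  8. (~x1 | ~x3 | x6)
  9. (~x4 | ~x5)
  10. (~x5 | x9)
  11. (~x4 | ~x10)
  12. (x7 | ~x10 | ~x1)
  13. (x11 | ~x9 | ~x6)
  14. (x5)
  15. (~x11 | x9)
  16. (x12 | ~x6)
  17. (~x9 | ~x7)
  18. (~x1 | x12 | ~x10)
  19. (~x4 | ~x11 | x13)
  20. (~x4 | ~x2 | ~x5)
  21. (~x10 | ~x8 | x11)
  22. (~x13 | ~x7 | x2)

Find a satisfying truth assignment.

(x10) is a unit clause, so x10 = True.
(~x8) is a unit clause, so x8 = False.
(~x12) is a unit clause, so x12 = False.
The clause (~x4) is unit: x4 must be False.
(x5) is a unit clause, so x5 = True.
Unit propagation: (x9) forces x9 = True.
The clause (~x11) is unit: x11 must be False.
Unit propagation: (~x6) forces x6 = False.
The clause (~x7) is unit: x7 must be False.
(~x1) is a unit clause, so x1 = False.
x2, x3, x13 are now unconstrained; take x2 = True, x3 = False, x13 = False.
Every clause has at least one true literal under this assignment.

x1=0, x2=1, x3=0, x4=0, x5=1, x6=0, x7=0, x8=0, x9=1, x10=1, x11=0, x12=0, x13=0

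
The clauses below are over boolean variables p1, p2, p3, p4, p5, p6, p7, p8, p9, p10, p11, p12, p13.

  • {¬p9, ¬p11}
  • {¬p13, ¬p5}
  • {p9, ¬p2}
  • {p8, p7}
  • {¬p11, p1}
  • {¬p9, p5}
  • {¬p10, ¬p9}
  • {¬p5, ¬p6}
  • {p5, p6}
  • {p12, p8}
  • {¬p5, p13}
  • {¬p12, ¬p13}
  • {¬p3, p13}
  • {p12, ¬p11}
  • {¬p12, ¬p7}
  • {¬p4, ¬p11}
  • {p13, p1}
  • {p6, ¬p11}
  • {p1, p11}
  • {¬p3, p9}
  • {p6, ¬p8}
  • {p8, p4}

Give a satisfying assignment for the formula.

p1=True, p2=False, p3=False, p4=False, p5=False, p6=True, p7=False, p8=True, p9=False, p10=True, p11=False, p12=True, p13=False

Check each clause:
  1. {¬p11, ¬p9} — ¬p11 is true.
  2. {¬p13, ¬p5} — ¬p13 is true.
  3. {p9, ¬p2} — ¬p2 is true.
  4. {p7, p8} — p8 is true.
  5. {¬p11, p1} — p1 is true.
  6. {¬p9, p5} — ¬p9 is true.
  7. {¬p9, ¬p10} — ¬p9 is true.
  8. {¬p6, ¬p5} — ¬p5 is true.
  9. {p5, p6} — p6 is true.
  10. {p12, p8} — p8 is true.
  11. {¬p5, p13} — ¬p5 is true.
  12. {¬p12, ¬p13} — ¬p13 is true.
  13. {¬p3, p13} — ¬p3 is true.
  14. {¬p11, p12} — p12 is true.
  15. {¬p7, ¬p12} — ¬p7 is true.
  16. {¬p11, ¬p4} — ¬p4 is true.
  17. {p1, p13} — p1 is true.
  18. {p6, ¬p11} — ¬p11 is true.
  19. {p1, p11} — p1 is true.
  20. {¬p3, p9} — ¬p3 is true.
  21. {p6, ¬p8} — p6 is true.
  22. {p4, p8} — p8 is true.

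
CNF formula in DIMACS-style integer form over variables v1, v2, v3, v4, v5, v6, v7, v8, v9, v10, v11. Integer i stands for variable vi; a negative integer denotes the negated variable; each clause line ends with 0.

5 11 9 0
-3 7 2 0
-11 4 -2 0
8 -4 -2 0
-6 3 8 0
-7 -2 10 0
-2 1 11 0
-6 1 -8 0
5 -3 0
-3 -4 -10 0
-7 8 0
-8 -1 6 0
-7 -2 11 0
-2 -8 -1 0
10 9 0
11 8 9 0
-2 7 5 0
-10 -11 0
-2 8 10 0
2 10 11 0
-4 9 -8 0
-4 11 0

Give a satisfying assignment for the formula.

Pure literal: v5 appears only positively; assign v5 = True.
v9 occurs only positively in the remaining clauses — set v9 = True.
Set v1 = False and propagate.
The remaining clauses are satisfied by v2 = False, v3 = False, v4 = False, v6 = False, v7 = False, v8 = False, v10 = False, v11 = True.
Check each clause:
  1. (v9 ∨ v5 ∨ v11) — v9 is true.
  2. (¬v3 ∨ v7 ∨ v2) — ¬v3 is true.
  3. (¬v2 ∨ v4 ∨ ¬v11) — ¬v2 is true.
  4. (v8 ∨ ¬v4 ∨ ¬v2) — ¬v4 is true.
  5. (v3 ∨ ¬v6 ∨ v8) — ¬v6 is true.
  6. (¬v2 ∨ v10 ∨ ¬v7) — ¬v7 is true.
  7. (v11 ∨ ¬v2 ∨ v1) — v11 is true.
  8. (¬v8 ∨ ¬v6 ∨ v1) — ¬v8 is true.
  9. (v5 ∨ ¬v3) — v5 is true.
  10. (¬v10 ∨ ¬v4 ∨ ¬v3) — ¬v4 is true.
  11. (v8 ∨ ¬v7) — ¬v7 is true.
  12. (¬v8 ∨ v6 ∨ ¬v1) — ¬v8 is true.
  13. (v11 ∨ ¬v2 ∨ ¬v7) — ¬v7 is true.
  14. (¬v1 ∨ ¬v8 ∨ ¬v2) — ¬v8 is true.
  15. (v9 ∨ v10) — v9 is true.
  16. (v9 ∨ v8 ∨ v11) — v9 is true.
  17. (v7 ∨ v5 ∨ ¬v2) — v5 is true.
  18. (¬v11 ∨ ¬v10) — ¬v10 is true.
  19. (v8 ∨ v10 ∨ ¬v2) — ¬v2 is true.
  20. (v11 ∨ v2 ∨ v10) — v11 is true.
  21. (¬v4 ∨ ¬v8 ∨ v9) — ¬v8 is true.
  22. (¬v4 ∨ v11) — v11 is true.

v1=False, v2=False, v3=False, v4=False, v5=True, v6=False, v7=False, v8=False, v9=True, v10=False, v11=True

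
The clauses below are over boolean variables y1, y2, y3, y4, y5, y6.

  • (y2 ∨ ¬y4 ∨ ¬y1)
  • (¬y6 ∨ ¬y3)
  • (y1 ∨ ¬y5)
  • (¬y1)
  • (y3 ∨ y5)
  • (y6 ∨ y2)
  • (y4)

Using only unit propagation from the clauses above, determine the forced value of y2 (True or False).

True

(¬y1) stands alone — y1 = False.
(¬y5 ∨ y1): since y1 = False, the clause reduces to (¬y5). y5 = False.
(y5 ∨ y3) with y5 = False leaves only y3, so y3 = True.
From (¬y3 ∨ ¬y6) and y3 = True: y6 = False.
From (y6 ∨ y2) and y6 = False: y2 = True.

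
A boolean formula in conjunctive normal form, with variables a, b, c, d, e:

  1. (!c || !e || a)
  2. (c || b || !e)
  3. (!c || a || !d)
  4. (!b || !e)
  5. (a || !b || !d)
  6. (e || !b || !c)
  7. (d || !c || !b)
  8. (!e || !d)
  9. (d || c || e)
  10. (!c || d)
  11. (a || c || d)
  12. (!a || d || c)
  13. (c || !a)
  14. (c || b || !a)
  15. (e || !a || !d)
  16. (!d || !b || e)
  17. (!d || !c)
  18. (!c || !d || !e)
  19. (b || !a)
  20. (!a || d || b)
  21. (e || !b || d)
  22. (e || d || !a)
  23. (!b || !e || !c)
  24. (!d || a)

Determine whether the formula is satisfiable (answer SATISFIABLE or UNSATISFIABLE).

UNSATISFIABLE

d = True:
  propagation gives e=False, a=False; an empty clause results — contradiction.
d = False:
  propagation gives c=False, e=True, b=True; an empty clause results — contradiction.
Every branch closes, so no satisfying assignment exists.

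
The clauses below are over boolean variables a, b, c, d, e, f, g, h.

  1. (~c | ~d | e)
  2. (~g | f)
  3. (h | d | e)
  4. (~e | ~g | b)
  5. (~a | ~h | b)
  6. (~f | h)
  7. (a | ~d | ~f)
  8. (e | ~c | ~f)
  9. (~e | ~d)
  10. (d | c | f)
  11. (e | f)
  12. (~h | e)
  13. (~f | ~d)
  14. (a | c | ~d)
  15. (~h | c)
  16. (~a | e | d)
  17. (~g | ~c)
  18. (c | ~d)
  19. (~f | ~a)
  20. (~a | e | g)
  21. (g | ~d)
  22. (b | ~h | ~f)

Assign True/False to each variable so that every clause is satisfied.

a = 1  b = 1  c = 1  d = 0  e = 1  f = 0  g = 0  h = 0

b occurs only positively in the remaining clauses — set b = True.
Branch on a: take a = True.
  then f is forced to False.
  then g is forced to False.
  then e is forced to True.
  then d is forced to False.
  then c is forced to True.
h is now unconstrained; take h = False.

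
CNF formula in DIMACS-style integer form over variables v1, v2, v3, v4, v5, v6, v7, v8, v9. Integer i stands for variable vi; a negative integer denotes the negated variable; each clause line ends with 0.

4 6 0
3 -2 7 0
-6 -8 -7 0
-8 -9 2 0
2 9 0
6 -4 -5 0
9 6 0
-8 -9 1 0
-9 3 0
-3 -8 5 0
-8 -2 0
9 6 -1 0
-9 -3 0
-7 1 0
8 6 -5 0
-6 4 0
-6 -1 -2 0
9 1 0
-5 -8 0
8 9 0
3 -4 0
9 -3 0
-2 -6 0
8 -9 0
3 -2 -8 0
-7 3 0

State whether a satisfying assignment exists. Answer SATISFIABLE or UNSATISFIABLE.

UNSATISFIABLE

v9 = True:
  propagation gives v3=True; an empty clause results — contradiction.
v9 = False:
  propagation gives v2=True, v6=True; an empty clause results — contradiction.
Every branch closes, so no satisfying assignment exists.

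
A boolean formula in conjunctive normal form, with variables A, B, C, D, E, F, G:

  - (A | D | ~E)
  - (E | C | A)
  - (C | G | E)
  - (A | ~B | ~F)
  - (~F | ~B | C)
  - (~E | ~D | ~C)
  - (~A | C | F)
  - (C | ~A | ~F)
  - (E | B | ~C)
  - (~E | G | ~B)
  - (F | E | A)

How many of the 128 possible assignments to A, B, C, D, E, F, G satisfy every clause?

Split on C, then E.
  C=1, E=1: F free; 3 ways for (A,B,D,G) × 2^1 = 6.
  C=1, E=0: forces A=1; B=1; D, F, G free → 2^3 = 8.
  C=0, E=1: 5 of the 32 assignments to (A,B,D,F,G) work.
  C=0, E=0: a clause becomes empty — 0.
Total: 6 + 8 + 5 + 0 = 19.

19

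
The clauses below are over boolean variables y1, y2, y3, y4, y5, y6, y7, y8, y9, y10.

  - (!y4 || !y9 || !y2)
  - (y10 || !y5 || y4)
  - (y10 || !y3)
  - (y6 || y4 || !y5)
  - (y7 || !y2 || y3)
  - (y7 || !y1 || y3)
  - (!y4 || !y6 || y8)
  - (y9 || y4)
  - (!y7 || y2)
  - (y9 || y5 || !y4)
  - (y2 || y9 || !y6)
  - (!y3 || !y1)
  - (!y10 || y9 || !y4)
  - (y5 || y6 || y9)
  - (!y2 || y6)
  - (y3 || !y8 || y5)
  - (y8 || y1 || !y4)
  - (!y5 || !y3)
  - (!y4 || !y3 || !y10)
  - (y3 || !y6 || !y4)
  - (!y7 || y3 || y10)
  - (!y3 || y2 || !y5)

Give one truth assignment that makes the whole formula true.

y1=T, y2=T, y3=F, y4=F, y5=F, y6=T, y7=T, y8=F, y9=T, y10=T

Check each clause:
  1. (!y9 || !y4 || !y2) — !y4 is true.
  2. (y4 || !y5 || y10) — y10 is true.
  3. (y10 || !y3) — y10 is true.
  4. (y6 || y4 || !y5) — !y5 is true.
  5. (!y2 || y7 || y3) — y7 is true.
  6. (y3 || !y1 || y7) — y7 is true.
  7. (y8 || !y4 || !y6) — !y4 is true.
  8. (y4 || y9) — y9 is true.
  9. (!y7 || y2) — y2 is true.
  10. (!y4 || y9 || y5) — y9 is true.
  11. (!y6 || y2 || y9) — y9 is true.
  12. (!y3 || !y1) — !y3 is true.
  13. (!y4 || !y10 || y9) — y9 is true.
  14. (y6 || y9 || y5) — y9 is true.
  15. (y6 || !y2) — y6 is true.
  16. (y5 || y3 || !y8) — !y8 is true.
  17. (y1 || !y4 || y8) — y1 is true.
  18. (!y5 || !y3) — !y5 is true.
  19. (!y3 || !y4 || !y10) — !y4 is true.
  20. (y3 || !y6 || !y4) — !y4 is true.
  21. (y3 || !y7 || y10) — y10 is true.
  22. (!y5 || !y3 || y2) — y2 is true.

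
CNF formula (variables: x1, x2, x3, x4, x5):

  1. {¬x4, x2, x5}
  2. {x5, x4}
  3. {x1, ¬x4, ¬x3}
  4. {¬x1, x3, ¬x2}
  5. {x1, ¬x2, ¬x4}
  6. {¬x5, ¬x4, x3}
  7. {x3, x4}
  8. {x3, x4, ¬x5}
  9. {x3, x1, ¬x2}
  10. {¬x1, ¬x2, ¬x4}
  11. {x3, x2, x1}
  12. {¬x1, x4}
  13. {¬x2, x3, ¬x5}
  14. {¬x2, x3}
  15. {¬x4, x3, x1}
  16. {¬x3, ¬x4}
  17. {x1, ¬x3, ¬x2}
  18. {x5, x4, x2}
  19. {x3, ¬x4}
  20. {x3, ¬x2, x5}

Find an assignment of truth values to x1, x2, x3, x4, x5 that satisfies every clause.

x1=False, x2=False, x3=True, x4=False, x5=True

Set x1 = False and propagate.
For the remaining variables, x2 = False, x3 = True, x4 = False, x5 = True works.
Every clause has at least one true literal under this assignment.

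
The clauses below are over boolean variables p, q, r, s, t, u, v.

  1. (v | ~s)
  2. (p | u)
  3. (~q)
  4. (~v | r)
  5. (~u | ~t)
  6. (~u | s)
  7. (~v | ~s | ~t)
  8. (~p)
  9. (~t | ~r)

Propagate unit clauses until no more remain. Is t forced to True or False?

False

(~q) stands alone — q = False.
Unit clause (~p) sets p = False.
(p | u): since p = False, the clause reduces to (u). u = True.
(~u | ~t) with u = True leaves only ~t, so t = False.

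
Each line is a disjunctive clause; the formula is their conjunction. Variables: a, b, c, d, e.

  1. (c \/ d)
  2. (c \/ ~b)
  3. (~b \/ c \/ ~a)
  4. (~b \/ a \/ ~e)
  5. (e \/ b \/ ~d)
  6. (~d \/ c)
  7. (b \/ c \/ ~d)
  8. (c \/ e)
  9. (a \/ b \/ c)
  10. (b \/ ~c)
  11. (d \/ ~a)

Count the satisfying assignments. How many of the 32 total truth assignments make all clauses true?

Satisfying assignments:
  a=0 b=1 c=1 d=0 e=0
  a=0 b=1 c=1 d=1 e=0
  a=1 b=1 c=1 d=1 e=0
  a=1 b=1 c=1 d=1 e=1
That's 4 in total.

4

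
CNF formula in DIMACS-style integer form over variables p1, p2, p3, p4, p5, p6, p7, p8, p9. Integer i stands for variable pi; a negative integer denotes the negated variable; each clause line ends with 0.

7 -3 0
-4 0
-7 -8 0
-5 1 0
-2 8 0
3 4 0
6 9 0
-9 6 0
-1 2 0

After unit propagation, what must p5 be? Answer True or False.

False

(NOT p4) stands alone — p4 = False.
In (p4 OR p3), p4 is now false; p3 must hold, so p3 = True.
(p7 OR NOT p3) with p3 = True leaves only p7, so p7 = True.
(NOT p8 OR NOT p7): since p7 = True, the clause reduces to (NOT p8). p8 = False.
In (NOT p2 OR p8), p8 is now false; NOT p2 must hold, so p2 = False.
(p2 OR NOT p1): since p2 = False, the clause reduces to (NOT p1). p1 = False.
(p1 OR NOT p5): since p1 = False, the clause reduces to (NOT p5). p5 = False.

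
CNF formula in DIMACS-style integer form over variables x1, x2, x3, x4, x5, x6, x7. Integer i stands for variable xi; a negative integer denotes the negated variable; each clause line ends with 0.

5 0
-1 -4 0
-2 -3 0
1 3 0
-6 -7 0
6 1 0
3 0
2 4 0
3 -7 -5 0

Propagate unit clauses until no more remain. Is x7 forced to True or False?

Unit clause (x5) sets x5 = True.
Unit clause (x3) sets x3 = True.
(¬x3 ∨ ¬x2): since x3 = True, the clause reduces to (¬x2). x2 = False.
From (x4 ∨ x2) and x2 = False: x4 = True.
In (¬x1 ∨ ¬x4), ¬x4 is now false; ¬x1 must hold, so x1 = False.
(x1 ∨ x6): since x1 = False, the clause reduces to (x6). x6 = True.
In (¬x7 ∨ ¬x6), ¬x6 is now false; ¬x7 must hold, so x7 = False.

False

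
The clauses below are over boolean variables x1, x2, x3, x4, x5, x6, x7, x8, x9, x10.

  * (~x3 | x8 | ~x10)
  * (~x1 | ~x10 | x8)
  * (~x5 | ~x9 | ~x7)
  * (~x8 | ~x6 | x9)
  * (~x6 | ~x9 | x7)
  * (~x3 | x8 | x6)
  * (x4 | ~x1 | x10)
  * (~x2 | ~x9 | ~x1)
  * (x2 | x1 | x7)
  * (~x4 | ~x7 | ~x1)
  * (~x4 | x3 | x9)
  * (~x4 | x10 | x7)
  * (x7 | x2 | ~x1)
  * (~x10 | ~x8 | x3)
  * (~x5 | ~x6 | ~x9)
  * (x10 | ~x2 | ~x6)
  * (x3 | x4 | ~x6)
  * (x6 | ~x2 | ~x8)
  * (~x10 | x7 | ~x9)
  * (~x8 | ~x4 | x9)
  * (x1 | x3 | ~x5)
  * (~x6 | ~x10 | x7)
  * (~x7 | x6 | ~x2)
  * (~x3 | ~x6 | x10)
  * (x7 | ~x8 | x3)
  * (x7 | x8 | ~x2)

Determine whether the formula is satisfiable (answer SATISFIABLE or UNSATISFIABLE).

SATISFIABLE

x5 occurs only negated in the remaining clauses — set x5 = False.
Try x1 = False.
Branch on x2: take x2 = False.
  then x7 is forced to True.
Try x3 = False.
For the remaining variables, x4 = True, x6 = False, x8 = False, x9 = True, x10 = True works.
So x1 = F, x2 = F, x3 = F, x4 = T, x5 = F, x6 = F, x7 = T, x8 = F, x9 = T, x10 = T is a satisfying assignment.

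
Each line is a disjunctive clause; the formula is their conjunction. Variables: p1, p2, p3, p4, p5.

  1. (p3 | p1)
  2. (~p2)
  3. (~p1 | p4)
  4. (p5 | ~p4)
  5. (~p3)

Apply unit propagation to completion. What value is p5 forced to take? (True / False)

True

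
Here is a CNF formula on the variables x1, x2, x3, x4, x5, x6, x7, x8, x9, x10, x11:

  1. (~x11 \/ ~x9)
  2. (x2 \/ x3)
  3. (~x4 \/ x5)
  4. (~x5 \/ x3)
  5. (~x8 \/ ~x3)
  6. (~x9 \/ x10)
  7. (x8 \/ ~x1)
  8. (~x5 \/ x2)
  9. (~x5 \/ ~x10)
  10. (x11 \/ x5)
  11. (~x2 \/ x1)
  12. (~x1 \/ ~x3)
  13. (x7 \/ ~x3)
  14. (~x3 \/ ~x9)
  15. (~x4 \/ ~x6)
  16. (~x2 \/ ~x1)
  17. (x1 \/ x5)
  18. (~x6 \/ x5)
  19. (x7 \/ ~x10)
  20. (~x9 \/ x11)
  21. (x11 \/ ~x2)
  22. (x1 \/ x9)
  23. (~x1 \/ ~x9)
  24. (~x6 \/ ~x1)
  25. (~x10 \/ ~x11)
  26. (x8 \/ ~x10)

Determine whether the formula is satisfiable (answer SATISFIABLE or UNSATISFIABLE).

UNSATISFIABLE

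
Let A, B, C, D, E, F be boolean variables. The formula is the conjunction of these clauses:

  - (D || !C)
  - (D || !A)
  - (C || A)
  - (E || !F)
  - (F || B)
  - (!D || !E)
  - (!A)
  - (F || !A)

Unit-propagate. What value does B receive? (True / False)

True

(!A) is a unit clause: A = False.
From (C || A) and A = False: C = True.
In (D || !C), !C is now false; D must hold, so D = True.
In (!E || !D), !D is now false; !E must hold, so E = False.
In (E || !F), E is now false; !F must hold, so F = False.
(F || B): since F = False, the clause reduces to (B). B = True.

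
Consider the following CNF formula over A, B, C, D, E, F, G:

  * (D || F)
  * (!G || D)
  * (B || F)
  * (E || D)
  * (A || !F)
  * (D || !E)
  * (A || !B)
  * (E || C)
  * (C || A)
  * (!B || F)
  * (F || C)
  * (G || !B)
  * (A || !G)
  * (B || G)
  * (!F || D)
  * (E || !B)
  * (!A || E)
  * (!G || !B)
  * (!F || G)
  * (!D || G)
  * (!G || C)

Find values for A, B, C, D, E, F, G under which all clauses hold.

A=True, B=False, C=True, D=True, E=True, F=True, G=True

Pure literal: C appears only positively; assign C = True.
Try A = True.
  then E is forced to True.
  then D is forced to True.
  then G is forced to True.
  then B is forced to False.
  then F is forced to True.
Every clause has at least one true literal under this assignment.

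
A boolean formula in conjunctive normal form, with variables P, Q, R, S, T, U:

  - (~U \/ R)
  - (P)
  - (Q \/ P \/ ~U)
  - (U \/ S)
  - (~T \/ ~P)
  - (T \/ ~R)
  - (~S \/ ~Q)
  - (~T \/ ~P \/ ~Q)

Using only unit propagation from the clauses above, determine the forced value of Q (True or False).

False

(P) stands alone — P = True.
In (~P \/ ~T), ~P is now false; ~T must hold, so T = False.
From (~R \/ T) and T = False: R = False.
(~U \/ R) with R = False leaves only ~U, so U = False.
(S \/ U) with U = False leaves only S, so S = True.
From (~Q \/ ~S) and S = True: Q = False.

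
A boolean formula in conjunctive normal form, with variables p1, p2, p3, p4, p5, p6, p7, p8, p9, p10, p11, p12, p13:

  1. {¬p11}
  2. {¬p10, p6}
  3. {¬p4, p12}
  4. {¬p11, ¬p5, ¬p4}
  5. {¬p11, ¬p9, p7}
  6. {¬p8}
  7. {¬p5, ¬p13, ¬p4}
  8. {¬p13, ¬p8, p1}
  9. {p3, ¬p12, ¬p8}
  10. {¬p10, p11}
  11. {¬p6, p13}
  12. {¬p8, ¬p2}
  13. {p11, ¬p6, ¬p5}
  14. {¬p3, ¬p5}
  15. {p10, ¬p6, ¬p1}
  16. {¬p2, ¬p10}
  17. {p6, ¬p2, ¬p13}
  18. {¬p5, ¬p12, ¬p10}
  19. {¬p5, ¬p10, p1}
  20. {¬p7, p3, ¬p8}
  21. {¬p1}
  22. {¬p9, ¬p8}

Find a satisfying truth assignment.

Unit propagation: (¬p11) forces p11 = False.
The clause (¬p8) is unit: p8 must be False.
(¬p10) is a unit clause, so p10 = False.
The clause (¬p1) is unit: p1 must be False.
Pure literal: p2 appears only negated; assign p2 = False.
p4 occurs only negated in the remaining clauses — set p4 = False.
Set p3 = True and propagate.
  then p5 is forced to False.
Try p6 = True.
  then p13 is forced to True.
p7, p9, p12 are now unconstrained; take p7 = False, p9 = True, p12 = True.
Every clause has at least one true literal under this assignment.

p1=0, p2=0, p3=1, p4=0, p5=0, p6=1, p7=0, p8=0, p9=1, p10=0, p11=0, p12=1, p13=1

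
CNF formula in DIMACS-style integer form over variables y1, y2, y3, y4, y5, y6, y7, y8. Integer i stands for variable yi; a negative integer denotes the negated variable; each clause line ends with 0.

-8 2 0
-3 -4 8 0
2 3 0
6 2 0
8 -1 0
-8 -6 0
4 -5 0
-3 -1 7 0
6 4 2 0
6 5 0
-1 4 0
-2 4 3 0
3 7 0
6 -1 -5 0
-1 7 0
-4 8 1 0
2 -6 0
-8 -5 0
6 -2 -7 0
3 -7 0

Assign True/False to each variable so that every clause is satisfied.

y1=False  y2=True  y3=True  y4=False  y5=False  y6=True  y7=True  y8=False

Branch on y1: take y1 = False.
Branch on y2: take y2 = True.
Try y3 = True.
For the remaining variables, y4 = False, y5 = False, y6 = True, y7 = True, y8 = False works.
Check each clause:
  1. (~y8 | y2) — ~y8 is true.
  2. (y8 | ~y3 | ~y4) — ~y4 is true.
  3. (y3 | y2) — y2 is true.
  4. (y2 | y6) — y2 is true.
  5. (y8 | ~y1) — ~y1 is true.
  6. (~y8 | ~y6) — ~y8 is true.
  7. (y4 | ~y5) — ~y5 is true.
  8. (~y1 | y7 | ~y3) — ~y1 is true.
  9. (y4 | y6 | y2) — y2 is true.
  10. (y6 | y5) — y6 is true.
  11. (y4 | ~y1) — ~y1 is true.
  12. (y4 | y3 | ~y2) — y3 is true.
  13. (y7 | y3) — y3 is true.
  14. (y6 | ~y1 | ~y5) — ~y5 is true.
  15. (~y1 | y7) — ~y1 is true.
  16. (y8 | ~y4 | y1) — ~y4 is true.
  17. (~y6 | y2) — y2 is true.
  18. (~y8 | ~y5) — ~y8 is true.
  19. (~y7 | y6 | ~y2) — y6 is true.
  20. (y3 | ~y7) — y3 is true.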